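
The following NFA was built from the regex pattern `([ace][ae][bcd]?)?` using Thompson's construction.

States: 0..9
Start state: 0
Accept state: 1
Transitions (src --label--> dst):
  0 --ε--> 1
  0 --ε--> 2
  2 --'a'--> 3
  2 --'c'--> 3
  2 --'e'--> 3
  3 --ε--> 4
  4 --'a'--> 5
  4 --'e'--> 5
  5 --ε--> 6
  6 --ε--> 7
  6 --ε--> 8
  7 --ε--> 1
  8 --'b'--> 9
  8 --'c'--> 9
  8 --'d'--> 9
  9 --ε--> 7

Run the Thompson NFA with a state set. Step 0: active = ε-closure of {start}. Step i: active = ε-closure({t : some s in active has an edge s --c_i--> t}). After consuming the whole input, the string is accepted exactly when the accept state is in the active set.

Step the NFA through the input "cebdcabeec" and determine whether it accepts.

Answer: REJECT

Steps:
S₀ = ε-closure({0}) = {0,1,2}
'c' @ 1: {3,4}
'e' @ 2: {1,5,6,7,8}  ✓accept
'b' @ 3: {1,7,9}  ✓accept
'd' @ 4: {}  — state set empty
rest 'cabeec' ignored (set empty)
end set {} — state 1 not in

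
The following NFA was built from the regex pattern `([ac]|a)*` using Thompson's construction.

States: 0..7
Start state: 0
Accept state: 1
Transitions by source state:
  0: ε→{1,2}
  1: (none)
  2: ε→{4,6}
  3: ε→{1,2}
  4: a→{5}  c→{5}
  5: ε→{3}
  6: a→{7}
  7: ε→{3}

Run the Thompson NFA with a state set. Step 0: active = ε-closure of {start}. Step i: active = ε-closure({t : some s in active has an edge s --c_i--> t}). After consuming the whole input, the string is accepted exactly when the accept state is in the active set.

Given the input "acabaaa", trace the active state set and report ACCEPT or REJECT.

initial (ε-close {0}): {0,1,2,4,6}
'a' @ 1: {1,2,3,4,5,6,7}  (accept∈set)
'c' @ 2: {1,2,3,4,5,6}  (accept∈set)
'a' @ 3: {1,2,3,4,5,6,7}  (accept∈set)
'b' @ 4: {}  — no active states
rest 'aaa' ignored (set empty)
end set {} — state 1 not in

Answer: REJECT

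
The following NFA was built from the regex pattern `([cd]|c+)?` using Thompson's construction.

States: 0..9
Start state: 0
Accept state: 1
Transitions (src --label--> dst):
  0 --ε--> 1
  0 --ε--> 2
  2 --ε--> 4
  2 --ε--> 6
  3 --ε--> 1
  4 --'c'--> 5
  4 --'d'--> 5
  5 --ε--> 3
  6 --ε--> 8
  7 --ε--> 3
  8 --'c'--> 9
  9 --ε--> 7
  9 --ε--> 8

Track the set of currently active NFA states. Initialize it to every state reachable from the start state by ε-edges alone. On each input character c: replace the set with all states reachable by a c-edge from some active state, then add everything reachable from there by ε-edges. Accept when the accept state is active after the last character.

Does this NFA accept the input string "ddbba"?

Answer: REJECT

Steps:
S₀ = ε-closure({0}) = {0,1,2,4,6,8}
'd' @ 1: {1,3,5}  [accepting]
'd' @ 2: {}  — state set empty
rest 'bba' ignored (set empty)
final: {}; accept 1 not in set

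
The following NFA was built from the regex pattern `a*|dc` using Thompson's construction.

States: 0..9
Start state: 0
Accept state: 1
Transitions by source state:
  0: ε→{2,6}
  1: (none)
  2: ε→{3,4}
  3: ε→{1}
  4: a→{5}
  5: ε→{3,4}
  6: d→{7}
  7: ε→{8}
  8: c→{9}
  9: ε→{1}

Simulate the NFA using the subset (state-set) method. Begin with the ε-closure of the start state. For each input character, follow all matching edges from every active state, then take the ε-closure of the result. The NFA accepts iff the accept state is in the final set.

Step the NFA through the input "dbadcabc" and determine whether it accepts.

S₀ = ε-closure({0}) = {0,1,2,3,4,6}
'd' @ 1: {7,8}
'b' @ 2: {}  — state set empty
rest 'adcabc' ignored (set empty)
end set {} — state 1 not in

Answer: REJECT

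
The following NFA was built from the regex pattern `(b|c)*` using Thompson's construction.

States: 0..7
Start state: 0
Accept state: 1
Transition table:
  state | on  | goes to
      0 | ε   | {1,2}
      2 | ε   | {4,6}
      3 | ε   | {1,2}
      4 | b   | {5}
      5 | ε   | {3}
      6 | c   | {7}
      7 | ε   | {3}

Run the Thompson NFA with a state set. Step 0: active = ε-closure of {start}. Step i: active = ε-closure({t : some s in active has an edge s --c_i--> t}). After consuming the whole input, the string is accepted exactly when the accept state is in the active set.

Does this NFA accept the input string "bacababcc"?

start: ε-closure({0}) = {0,1,2,4,6}
'b' @ 1: {1,2,3,4,5,6}  [accepting]
'a' @ 2: {}  — no active states
rest 'cababcc' ignored (set empty)
final: {}; accept 1 not in set

Answer: REJECT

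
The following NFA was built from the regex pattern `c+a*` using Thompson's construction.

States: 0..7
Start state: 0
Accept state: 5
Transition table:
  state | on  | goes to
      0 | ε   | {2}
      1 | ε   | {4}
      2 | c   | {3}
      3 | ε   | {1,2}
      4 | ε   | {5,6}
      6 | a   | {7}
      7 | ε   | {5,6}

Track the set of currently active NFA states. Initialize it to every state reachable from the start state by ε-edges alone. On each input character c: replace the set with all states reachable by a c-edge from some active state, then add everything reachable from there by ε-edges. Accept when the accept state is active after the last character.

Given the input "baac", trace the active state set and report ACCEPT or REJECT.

Answer: REJECT

Trace:
initial (ε-close {0}): {0,2}
'b' @ 1: {}  — dead — no transitions
rest 'aac' ignored (set empty)
end set {} — state 5 not in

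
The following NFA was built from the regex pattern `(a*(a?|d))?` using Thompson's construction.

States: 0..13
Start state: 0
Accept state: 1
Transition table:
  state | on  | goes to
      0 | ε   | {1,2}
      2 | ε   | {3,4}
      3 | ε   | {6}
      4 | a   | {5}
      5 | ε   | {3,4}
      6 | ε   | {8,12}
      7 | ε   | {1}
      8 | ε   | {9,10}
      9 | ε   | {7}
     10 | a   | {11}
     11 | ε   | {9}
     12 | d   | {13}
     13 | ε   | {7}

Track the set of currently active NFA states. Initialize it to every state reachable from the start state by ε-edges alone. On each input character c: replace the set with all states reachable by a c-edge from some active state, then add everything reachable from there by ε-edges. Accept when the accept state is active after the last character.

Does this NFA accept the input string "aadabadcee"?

Answer: REJECT

Steps:
S₀ = ε-closure({0}) = {0,1,2,3,4,6,7,8,9,10,12}
'a' @ 1: {1,3,4,5,6,7,8,9,10,11,12}  (accept∈set)
'a' @ 2: {1,3,4,5,6,7,8,9,10,11,12}  (accept∈set)
'd' @ 3: {1,7,13}  (accept∈set)
'a' @ 4: {}  — state set empty
rest 'badcee' ignored (set empty)
final: {}; accept 1 not in set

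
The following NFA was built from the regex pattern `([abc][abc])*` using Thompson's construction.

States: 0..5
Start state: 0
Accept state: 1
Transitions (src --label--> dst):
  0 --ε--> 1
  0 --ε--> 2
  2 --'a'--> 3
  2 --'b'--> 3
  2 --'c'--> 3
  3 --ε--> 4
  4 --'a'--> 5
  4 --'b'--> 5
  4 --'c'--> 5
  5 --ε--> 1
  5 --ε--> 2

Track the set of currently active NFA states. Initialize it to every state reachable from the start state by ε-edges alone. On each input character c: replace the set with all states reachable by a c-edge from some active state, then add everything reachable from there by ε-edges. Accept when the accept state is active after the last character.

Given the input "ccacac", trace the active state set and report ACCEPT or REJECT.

Answer: ACCEPT

Steps:
initial (ε-close {0}): {0,1,2}
'c' @ 1: {3,4}
'c' @ 2: {1,2,5}  [accepting]
'a' @ 3: {3,4}
'c' @ 4: {1,2,5}  [accepting]
'a' @ 5: {3,4}
'c' @ 6: {1,2,5}  [accepting]
final: {1,2,5}; accept 1 in set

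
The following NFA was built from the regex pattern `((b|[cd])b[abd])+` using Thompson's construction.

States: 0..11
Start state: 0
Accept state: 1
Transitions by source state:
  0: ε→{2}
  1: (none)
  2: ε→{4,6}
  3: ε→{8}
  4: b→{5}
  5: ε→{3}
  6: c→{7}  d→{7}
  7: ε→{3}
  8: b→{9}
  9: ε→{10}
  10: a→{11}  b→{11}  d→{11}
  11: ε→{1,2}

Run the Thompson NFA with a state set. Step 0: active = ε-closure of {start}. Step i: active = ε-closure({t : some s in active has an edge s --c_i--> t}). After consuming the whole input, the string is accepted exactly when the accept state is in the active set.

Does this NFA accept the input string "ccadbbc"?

Answer: REJECT

Trace:
S₀ = ε-closure({0}) = {0,2,4,6}
'c' @ 1: {3,7,8}
'c' @ 2: {}  — no active states
rest 'adbbc' ignored (set empty)
after full input: {}  (accept=1 not in)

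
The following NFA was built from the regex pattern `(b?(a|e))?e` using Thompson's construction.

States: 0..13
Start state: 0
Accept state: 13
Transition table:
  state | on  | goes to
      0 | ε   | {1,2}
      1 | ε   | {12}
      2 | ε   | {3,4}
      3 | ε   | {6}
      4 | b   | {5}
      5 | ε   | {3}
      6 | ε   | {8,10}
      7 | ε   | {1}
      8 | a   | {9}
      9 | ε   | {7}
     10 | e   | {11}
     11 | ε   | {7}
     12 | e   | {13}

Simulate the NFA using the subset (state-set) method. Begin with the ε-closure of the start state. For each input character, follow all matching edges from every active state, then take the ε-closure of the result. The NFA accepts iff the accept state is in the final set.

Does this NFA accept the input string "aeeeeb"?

Answer: REJECT

Derivation:
start: ε-closure({0}) = {0,1,2,3,4,6,8,10,12}
'a' @ 1: {1,7,9,12}
'e' @ 2: {13}  [accepting]
'e' @ 3: {}  — state set empty
rest 'eeb' ignored (set empty)
end set {} — state 13 not in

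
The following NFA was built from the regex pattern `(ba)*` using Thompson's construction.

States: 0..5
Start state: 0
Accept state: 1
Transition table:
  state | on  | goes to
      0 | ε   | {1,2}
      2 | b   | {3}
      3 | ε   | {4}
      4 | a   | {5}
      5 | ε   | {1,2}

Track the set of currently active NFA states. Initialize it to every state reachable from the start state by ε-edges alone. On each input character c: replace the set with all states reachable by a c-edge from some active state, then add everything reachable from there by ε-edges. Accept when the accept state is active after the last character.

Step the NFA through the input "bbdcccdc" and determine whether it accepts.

Answer: REJECT

Steps:
S₀ = ε-closure({0}) = {0,1,2}
'b' @ 1: {3,4}
'b' @ 2: {}  — state set empty
rest 'dcccdc' ignored (set empty)
after full input: {}  (accept=1 not in)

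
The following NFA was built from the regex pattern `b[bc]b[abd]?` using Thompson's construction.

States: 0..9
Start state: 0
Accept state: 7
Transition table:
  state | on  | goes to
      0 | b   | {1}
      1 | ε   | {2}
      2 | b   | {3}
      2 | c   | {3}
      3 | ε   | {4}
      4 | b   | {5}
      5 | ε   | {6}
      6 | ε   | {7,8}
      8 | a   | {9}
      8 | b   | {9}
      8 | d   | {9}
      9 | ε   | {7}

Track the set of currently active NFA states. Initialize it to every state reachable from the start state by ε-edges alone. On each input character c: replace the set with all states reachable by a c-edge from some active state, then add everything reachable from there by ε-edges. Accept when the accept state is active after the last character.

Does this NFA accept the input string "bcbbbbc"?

S₀ = ε-closure({0}) = {0}
'b' @ 1: {1,2}
'c' @ 2: {3,4}
'b' @ 3: {5,6,7,8}  (accept∈set)
'b' @ 4: {7,9}  (accept∈set)
'b' @ 5: {}  — no active states
rest 'bc' ignored (set empty)
final: {}; accept 7 not in set

Answer: REJECT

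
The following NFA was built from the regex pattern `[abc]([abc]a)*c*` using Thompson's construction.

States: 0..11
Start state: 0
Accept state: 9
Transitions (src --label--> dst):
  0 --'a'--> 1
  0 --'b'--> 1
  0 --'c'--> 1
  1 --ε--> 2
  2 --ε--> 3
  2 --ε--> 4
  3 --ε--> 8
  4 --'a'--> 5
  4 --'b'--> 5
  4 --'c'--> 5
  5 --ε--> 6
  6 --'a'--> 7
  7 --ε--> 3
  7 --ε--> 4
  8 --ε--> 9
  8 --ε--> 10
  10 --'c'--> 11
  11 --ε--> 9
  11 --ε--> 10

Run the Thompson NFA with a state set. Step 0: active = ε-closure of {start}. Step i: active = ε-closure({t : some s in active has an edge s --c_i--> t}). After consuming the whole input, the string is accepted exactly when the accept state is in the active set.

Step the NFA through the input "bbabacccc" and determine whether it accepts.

Answer: ACCEPT

Trace:
S₀ = ε-closure({0}) = {0}
'b' @ 1: {1,2,3,4,8,9,10}  ✓accept
'b' @ 2: {5,6}
'a' @ 3: {3,4,7,8,9,10}  ✓accept
'b' @ 4: {5,6}
'a' @ 5: {3,4,7,8,9,10}  ✓accept
'c' @ 6: {5,6,9,10,11}  ✓accept
'c' @ 7: {9,10,11}  ✓accept
'c' @ 8: {9,10,11}  ✓accept
'c' @ 9: {9,10,11}  ✓accept
end set {9,10,11} — state 9 in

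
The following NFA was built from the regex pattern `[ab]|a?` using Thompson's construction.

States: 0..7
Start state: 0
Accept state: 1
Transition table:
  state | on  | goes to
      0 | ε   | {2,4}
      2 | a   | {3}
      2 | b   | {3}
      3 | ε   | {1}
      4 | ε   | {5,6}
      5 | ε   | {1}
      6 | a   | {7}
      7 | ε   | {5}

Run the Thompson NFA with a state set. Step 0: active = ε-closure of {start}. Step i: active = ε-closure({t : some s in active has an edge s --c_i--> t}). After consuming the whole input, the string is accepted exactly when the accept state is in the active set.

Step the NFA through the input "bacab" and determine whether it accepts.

initial (ε-close {0}): {0,1,2,4,5,6}
'b' @ 1: {1,3}  (accept∈set)
'a' @ 2: {}  — state set empty
rest 'cab' ignored (set empty)
final: {}; accept 1 not in set

Answer: REJECT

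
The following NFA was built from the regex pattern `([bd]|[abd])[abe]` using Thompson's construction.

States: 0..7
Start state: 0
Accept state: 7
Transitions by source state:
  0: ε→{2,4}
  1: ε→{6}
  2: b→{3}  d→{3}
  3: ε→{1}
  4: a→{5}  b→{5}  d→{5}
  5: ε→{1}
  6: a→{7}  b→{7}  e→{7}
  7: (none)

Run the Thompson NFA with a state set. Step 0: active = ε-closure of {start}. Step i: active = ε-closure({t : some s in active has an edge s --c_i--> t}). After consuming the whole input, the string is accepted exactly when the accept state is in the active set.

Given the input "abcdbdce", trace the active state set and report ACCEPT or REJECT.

Answer: REJECT

Trace:
initial (ε-close {0}): {0,2,4}
'a' @ 1: {1,5,6}
'b' @ 2: {7}  ✓accept
'c' @ 3: {}  — state set empty
rest 'dbdce' ignored (set empty)
after full input: {}  (accept=7 not in)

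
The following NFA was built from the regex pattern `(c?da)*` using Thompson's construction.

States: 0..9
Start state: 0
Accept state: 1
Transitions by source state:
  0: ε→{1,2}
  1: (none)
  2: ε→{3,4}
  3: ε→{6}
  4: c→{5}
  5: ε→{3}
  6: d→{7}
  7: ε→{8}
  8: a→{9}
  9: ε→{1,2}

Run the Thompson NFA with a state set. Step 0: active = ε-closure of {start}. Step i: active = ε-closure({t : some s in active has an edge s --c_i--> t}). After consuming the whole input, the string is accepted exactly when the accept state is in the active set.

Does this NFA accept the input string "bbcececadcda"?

start: ε-closure({0}) = {0,1,2,3,4,6}
'b' @ 1: {}  — dead — no transitions
rest 'bcececadcda' ignored (set empty)
end set {} — state 1 not in

Answer: REJECT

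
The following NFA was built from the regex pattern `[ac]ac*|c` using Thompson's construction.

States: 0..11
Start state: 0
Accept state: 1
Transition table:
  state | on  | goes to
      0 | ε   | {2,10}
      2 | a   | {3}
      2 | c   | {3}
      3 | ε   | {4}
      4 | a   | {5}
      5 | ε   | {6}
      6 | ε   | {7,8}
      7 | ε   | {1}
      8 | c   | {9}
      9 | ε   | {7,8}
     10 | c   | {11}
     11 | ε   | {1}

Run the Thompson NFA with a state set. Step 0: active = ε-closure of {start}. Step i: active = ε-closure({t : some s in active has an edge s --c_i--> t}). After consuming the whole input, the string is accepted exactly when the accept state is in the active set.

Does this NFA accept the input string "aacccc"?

Answer: ACCEPT

Trace:
start: ε-closure({0}) = {0,2,10}
'a' @ 1: {3,4}
'a' @ 2: {1,5,6,7,8}  ✓accept
'c' @ 3: {1,7,8,9}  ✓accept
'c' @ 4: {1,7,8,9}  ✓accept
'c' @ 5: {1,7,8,9}  ✓accept
'c' @ 6: {1,7,8,9}  ✓accept
after full input: {1,7,8,9}  (accept=1 in)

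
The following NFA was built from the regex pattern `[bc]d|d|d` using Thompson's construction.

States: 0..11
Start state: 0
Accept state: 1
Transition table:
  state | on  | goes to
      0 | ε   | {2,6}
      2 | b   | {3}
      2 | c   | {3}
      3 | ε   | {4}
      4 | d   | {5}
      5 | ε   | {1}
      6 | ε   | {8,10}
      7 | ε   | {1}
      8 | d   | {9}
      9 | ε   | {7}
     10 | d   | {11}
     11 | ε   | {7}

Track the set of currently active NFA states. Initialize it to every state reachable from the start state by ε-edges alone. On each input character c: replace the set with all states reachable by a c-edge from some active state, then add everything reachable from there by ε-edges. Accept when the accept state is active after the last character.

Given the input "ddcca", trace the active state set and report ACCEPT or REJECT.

Answer: REJECT

Derivation:
start: ε-closure({0}) = {0,2,6,8,10}
'd' @ 1: {1,7,9,11}  ✓accept
'd' @ 2: {}  — dead — no transitions
rest 'cca' ignored (set empty)
end set {} — state 1 not in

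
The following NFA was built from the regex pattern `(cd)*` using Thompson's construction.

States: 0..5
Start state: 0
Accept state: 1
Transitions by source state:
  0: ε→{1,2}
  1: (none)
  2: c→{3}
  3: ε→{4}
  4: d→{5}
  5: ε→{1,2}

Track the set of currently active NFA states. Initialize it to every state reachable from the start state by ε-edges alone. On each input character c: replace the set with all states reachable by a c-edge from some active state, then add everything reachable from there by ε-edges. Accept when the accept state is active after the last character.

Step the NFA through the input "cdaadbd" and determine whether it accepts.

Answer: REJECT

Derivation:
start: ε-closure({0}) = {0,1,2}
'c' @ 1: {3,4}
'd' @ 2: {1,2,5}  [accepting]
'a' @ 3: {}  — no active states
rest 'adbd' ignored (set empty)
end set {} — state 1 not in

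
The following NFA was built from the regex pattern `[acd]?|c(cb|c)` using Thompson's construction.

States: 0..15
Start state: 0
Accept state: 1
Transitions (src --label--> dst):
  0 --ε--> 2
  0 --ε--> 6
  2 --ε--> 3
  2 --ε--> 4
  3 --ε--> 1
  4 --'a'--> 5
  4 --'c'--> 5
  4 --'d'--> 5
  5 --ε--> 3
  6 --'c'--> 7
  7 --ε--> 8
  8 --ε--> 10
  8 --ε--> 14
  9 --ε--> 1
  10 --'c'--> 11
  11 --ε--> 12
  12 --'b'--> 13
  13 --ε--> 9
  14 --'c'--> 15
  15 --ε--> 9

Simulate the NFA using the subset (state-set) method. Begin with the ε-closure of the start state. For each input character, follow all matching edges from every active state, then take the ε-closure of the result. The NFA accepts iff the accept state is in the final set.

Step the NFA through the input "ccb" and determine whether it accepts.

S₀ = ε-closure({0}) = {0,1,2,3,4,6}
'c' @ 1: {1,3,5,7,8,10,14}  [accepting]
'c' @ 2: {1,9,11,12,15}  [accepting]
'b' @ 3: {1,9,13}  [accepting]
end set {1,9,13} — state 1 in

Answer: ACCEPT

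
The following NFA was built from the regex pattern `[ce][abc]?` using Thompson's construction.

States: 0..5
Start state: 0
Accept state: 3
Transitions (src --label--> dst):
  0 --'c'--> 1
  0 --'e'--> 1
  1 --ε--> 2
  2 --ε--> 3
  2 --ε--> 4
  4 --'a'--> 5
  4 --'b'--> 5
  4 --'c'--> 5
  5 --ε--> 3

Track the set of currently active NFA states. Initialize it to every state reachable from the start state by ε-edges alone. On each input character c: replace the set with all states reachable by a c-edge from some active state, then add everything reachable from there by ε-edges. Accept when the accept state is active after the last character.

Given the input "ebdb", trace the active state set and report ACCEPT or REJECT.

S₀ = ε-closure({0}) = {0}
'e' @ 1: {1,2,3,4}  [accepting]
'b' @ 2: {3,5}  [accepting]
'd' @ 3: {}  — dead — no transitions
rest 'b' ignored (set empty)
end set {} — state 3 not in

Answer: REJECT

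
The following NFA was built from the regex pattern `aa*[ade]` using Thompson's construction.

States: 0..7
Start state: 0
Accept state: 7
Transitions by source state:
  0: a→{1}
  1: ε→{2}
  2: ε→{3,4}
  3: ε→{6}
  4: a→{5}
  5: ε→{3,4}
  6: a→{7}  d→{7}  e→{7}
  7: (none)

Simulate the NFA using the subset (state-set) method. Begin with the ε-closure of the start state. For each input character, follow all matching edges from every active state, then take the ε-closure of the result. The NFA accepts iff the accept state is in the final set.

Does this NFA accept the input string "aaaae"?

initial (ε-close {0}): {0}
'a' @ 1: {1,2,3,4,6}
'a' @ 2: {3,4,5,6,7}  [accepting]
'a' @ 3: {3,4,5,6,7}  [accepting]
'a' @ 4: {3,4,5,6,7}  [accepting]
'e' @ 5: {7}  [accepting]
final: {7}; accept 7 in set

Answer: ACCEPT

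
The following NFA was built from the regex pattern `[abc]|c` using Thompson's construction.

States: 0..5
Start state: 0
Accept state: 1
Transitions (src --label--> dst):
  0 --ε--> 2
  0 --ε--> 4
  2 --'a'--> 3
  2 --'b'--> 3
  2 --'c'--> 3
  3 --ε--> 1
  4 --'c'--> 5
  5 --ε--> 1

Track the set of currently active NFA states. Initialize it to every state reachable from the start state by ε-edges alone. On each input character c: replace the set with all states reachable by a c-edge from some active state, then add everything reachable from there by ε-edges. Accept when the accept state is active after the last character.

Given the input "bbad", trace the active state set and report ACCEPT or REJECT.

S₀ = ε-closure({0}) = {0,2,4}
'b' @ 1: {1,3}  [accepting]
'b' @ 2: {}  — no active states
rest 'ad' ignored (set empty)
after full input: {}  (accept=1 not in)

Answer: REJECT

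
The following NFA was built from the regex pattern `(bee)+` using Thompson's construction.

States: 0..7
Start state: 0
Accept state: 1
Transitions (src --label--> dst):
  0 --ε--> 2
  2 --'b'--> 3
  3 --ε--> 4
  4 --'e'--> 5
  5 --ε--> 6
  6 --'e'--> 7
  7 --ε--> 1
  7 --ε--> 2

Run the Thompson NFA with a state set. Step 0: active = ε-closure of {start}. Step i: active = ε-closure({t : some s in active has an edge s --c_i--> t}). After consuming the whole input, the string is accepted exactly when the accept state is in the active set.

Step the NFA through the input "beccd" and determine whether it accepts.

Answer: REJECT

Derivation:
start: ε-closure({0}) = {0,2}
'b' @ 1: {3,4}
'e' @ 2: {5,6}
'c' @ 3: {}  — dead — no transitions
rest 'cd' ignored (set empty)
end set {} — state 1 not in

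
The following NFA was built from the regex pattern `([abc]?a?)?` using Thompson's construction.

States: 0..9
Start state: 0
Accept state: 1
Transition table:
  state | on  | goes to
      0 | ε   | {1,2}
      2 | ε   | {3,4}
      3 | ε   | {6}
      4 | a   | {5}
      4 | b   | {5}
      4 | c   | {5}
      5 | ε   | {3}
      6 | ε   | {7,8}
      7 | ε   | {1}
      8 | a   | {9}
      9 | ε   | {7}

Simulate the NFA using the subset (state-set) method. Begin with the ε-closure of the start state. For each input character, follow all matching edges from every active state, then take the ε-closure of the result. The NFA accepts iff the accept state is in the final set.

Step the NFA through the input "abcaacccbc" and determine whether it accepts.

Answer: REJECT

Trace:
initial (ε-close {0}): {0,1,2,3,4,6,7,8}
'a' @ 1: {1,3,5,6,7,8,9}  (accept∈set)
'b' @ 2: {}  — dead — no transitions
rest 'caacccbc' ignored (set empty)
end set {} — state 1 not in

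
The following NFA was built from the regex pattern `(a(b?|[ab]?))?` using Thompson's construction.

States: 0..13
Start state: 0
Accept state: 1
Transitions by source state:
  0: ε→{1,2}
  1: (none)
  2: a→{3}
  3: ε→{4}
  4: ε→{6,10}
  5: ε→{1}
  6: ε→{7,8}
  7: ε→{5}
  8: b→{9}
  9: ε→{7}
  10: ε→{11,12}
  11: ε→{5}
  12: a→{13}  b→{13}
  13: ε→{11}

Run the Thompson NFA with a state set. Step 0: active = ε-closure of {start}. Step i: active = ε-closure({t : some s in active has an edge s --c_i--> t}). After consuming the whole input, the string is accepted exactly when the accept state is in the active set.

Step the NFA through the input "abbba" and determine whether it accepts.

Answer: REJECT

Steps:
initial (ε-close {0}): {0,1,2}
'a' @ 1: {1,3,4,5,6,7,8,10,11,12}  ✓accept
'b' @ 2: {1,5,7,9,11,13}  ✓accept
'b' @ 3: {}  — state set empty
rest 'ba' ignored (set empty)
end set {} — state 1 not in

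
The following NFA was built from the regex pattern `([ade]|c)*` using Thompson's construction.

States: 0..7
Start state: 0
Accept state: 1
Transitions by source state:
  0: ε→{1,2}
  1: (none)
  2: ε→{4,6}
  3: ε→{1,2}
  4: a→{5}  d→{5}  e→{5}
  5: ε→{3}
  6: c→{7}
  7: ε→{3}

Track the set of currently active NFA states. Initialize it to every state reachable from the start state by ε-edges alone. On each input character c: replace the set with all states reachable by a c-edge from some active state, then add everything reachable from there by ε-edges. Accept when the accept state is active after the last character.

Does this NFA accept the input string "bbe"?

start: ε-closure({0}) = {0,1,2,4,6}
'b' @ 1: {}  — dead — no transitions
rest 'be' ignored (set empty)
after full input: {}  (accept=1 not in)

Answer: REJECT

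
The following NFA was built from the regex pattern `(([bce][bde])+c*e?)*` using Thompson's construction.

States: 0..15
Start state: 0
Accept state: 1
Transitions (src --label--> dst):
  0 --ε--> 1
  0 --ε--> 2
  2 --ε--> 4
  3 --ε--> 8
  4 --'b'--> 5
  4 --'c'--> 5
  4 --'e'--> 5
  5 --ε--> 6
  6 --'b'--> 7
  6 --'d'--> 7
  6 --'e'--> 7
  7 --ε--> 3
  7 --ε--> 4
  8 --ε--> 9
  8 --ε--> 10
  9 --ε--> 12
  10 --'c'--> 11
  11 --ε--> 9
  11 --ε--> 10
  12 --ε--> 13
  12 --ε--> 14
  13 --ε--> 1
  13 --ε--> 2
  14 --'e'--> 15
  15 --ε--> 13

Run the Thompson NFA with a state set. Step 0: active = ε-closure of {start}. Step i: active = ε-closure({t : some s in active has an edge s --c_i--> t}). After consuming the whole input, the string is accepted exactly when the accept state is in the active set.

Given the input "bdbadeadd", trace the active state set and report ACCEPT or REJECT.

initial (ε-close {0}): {0,1,2,4}
'b' @ 1: {5,6}
'd' @ 2: {1,2,3,4,7,8,9,10,12,13,14}  ✓accept
'b' @ 3: {5,6}
'a' @ 4: {}  — no active states
rest 'deadd' ignored (set empty)
end set {} — state 1 not in

Answer: REJECT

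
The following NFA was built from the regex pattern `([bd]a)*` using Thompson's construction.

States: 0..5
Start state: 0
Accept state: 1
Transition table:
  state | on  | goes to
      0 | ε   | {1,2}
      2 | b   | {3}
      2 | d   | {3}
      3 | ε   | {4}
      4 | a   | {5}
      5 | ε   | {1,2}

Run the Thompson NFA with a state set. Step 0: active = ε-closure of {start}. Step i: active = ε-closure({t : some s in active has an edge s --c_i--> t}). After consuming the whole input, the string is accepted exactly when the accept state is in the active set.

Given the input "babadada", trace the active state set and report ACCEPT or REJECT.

Answer: ACCEPT

Derivation:
start: ε-closure({0}) = {0,1,2}
'b' @ 1: {3,4}
'a' @ 2: {1,2,5}  (accept∈set)
'b' @ 3: {3,4}
'a' @ 4: {1,2,5}  (accept∈set)
'd' @ 5: {3,4}
'a' @ 6: {1,2,5}  (accept∈set)
'd' @ 7: {3,4}
'a' @ 8: {1,2,5}  (accept∈set)
end set {1,2,5} — state 1 in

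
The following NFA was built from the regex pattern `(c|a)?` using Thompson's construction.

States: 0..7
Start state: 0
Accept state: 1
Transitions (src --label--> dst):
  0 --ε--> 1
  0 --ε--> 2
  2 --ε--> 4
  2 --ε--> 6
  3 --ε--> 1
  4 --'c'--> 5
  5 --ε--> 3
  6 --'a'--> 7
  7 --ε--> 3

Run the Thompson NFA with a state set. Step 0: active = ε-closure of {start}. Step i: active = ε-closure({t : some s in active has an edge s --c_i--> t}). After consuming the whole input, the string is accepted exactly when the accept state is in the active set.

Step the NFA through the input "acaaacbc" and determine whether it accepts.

Answer: REJECT

Steps:
S₀ = ε-closure({0}) = {0,1,2,4,6}
'a' @ 1: {1,3,7}  ✓accept
'c' @ 2: {}  — no active states
rest 'aaacbc' ignored (set empty)
end set {} — state 1 not in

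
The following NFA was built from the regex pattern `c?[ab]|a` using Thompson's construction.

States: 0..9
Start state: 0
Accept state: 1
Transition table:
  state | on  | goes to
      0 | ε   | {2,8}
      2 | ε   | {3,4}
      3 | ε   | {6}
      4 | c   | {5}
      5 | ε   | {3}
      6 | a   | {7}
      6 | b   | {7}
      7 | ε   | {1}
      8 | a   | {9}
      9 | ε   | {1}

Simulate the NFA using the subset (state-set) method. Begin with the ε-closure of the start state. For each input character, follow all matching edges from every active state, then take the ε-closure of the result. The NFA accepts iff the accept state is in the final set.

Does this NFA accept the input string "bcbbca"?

Answer: REJECT

Trace:
S₀ = ε-closure({0}) = {0,2,3,4,6,8}
'b' @ 1: {1,7}  [accepting]
'c' @ 2: {}  — dead — no transitions
rest 'bbca' ignored (set empty)
final: {}; accept 1 not in set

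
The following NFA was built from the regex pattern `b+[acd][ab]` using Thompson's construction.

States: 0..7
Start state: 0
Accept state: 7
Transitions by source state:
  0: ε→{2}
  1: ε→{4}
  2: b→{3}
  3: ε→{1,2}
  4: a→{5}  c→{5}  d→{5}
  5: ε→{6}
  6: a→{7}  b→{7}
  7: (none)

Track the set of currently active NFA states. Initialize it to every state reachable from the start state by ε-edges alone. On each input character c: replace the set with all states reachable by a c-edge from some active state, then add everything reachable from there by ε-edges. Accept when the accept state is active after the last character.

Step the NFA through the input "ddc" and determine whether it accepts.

S₀ = ε-closure({0}) = {0,2}
'd' @ 1: {}  — no active states
rest 'dc' ignored (set empty)
end set {} — state 7 not in

Answer: REJECT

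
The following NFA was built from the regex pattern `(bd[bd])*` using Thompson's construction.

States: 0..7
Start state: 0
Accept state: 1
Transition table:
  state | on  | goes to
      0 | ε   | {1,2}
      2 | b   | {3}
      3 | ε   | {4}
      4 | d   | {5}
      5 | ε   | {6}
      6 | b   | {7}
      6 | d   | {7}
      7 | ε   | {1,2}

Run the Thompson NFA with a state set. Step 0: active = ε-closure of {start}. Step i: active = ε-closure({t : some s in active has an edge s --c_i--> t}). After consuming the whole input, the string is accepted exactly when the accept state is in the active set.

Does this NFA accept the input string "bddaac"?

S₀ = ε-closure({0}) = {0,1,2}
'b' @ 1: {3,4}
'd' @ 2: {5,6}
'd' @ 3: {1,2,7}  ✓accept
'a' @ 4: {}  — state set empty
rest 'ac' ignored (set empty)
end set {} — state 1 not in

Answer: REJECT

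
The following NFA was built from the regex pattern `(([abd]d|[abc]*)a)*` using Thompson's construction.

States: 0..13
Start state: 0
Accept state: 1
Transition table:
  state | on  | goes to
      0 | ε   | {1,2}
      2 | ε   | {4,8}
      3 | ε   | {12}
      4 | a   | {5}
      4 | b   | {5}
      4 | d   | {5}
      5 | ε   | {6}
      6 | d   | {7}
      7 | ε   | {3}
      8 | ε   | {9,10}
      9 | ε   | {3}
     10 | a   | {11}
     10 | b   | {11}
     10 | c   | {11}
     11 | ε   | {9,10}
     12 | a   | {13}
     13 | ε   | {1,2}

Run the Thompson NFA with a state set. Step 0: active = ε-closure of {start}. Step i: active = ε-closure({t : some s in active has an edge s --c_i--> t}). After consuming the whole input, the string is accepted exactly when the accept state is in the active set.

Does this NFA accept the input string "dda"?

Answer: ACCEPT

Derivation:
initial (ε-close {0}): {0,1,2,3,4,8,9,10,12}
'd' @ 1: {5,6}
'd' @ 2: {3,7,12}
'a' @ 3: {1,2,3,4,8,9,10,12,13}  [accepting]
final: {1,2,3,4,8,9,10,12,13}; accept 1 in set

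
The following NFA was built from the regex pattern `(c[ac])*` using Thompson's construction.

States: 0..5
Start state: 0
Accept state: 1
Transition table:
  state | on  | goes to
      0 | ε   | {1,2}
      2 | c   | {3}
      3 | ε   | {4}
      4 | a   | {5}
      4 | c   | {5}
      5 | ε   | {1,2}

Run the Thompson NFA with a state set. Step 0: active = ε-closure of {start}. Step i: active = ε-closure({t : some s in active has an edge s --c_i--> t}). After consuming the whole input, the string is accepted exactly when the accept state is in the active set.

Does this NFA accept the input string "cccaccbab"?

Answer: REJECT

Derivation:
S₀ = ε-closure({0}) = {0,1,2}
'c' @ 1: {3,4}
'c' @ 2: {1,2,5}  ✓accept
'c' @ 3: {3,4}
'a' @ 4: {1,2,5}  ✓accept
'c' @ 5: {3,4}
'c' @ 6: {1,2,5}  ✓accept
'b' @ 7: {}  — state set empty
rest 'ab' ignored (set empty)
end set {} — state 1 not in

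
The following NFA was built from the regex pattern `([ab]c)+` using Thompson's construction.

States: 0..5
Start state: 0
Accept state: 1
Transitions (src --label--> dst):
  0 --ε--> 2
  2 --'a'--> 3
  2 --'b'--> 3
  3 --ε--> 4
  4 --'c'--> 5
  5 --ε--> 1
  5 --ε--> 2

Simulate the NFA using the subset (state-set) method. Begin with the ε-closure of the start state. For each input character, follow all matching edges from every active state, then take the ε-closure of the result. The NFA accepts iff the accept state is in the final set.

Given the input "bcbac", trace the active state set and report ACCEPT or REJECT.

S₀ = ε-closure({0}) = {0,2}
'b' @ 1: {3,4}
'c' @ 2: {1,2,5}  [accepting]
'b' @ 3: {3,4}
'a' @ 4: {}  — no active states
rest 'c' ignored (set empty)
final: {}; accept 1 not in set

Answer: REJECT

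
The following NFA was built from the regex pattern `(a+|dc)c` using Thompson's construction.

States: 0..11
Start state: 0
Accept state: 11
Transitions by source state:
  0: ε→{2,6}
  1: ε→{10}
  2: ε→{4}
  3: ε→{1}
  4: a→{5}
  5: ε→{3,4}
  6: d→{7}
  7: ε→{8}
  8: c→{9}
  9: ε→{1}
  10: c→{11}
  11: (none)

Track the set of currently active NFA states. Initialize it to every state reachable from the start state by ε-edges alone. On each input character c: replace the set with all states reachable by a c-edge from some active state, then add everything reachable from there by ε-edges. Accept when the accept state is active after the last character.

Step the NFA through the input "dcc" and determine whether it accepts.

Answer: ACCEPT

Steps:
initial (ε-close {0}): {0,2,4,6}
'd' @ 1: {7,8}
'c' @ 2: {1,9,10}
'c' @ 3: {11}  (accept∈set)
final: {11}; accept 11 in set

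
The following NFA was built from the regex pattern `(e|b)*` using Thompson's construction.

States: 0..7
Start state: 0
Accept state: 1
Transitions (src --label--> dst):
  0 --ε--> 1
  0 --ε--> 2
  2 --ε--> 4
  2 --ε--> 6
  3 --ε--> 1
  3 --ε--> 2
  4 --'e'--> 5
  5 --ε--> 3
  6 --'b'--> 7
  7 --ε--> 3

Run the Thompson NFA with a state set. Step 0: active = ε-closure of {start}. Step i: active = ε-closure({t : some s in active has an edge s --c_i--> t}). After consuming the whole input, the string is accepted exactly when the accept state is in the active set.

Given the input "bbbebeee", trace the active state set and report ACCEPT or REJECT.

initial (ε-close {0}): {0,1,2,4,6}
'b' @ 1: {1,2,3,4,6,7}  ✓accept
'b' @ 2: {1,2,3,4,6,7}  ✓accept
'b' @ 3: {1,2,3,4,6,7}  ✓accept
'e' @ 4: {1,2,3,4,5,6}  ✓accept
'b' @ 5: {1,2,3,4,6,7}  ✓accept
'e' @ 6: {1,2,3,4,5,6}  ✓accept
'e' @ 7: {1,2,3,4,5,6}  ✓accept
'e' @ 8: {1,2,3,4,5,6}  ✓accept
after full input: {1,2,3,4,5,6}  (accept=1 in)

Answer: ACCEPT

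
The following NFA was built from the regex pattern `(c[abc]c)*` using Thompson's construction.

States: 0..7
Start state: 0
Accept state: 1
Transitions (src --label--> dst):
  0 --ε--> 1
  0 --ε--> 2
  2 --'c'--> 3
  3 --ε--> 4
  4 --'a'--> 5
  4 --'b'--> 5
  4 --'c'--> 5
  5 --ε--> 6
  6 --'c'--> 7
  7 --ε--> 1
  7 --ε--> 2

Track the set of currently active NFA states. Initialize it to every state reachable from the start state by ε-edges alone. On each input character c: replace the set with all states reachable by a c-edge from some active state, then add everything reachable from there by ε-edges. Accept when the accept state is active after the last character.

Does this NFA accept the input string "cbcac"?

initial (ε-close {0}): {0,1,2}
'c' @ 1: {3,4}
'b' @ 2: {5,6}
'c' @ 3: {1,2,7}  (accept∈set)
'a' @ 4: {}  — state set empty
rest 'c' ignored (set empty)
after full input: {}  (accept=1 not in)

Answer: REJECT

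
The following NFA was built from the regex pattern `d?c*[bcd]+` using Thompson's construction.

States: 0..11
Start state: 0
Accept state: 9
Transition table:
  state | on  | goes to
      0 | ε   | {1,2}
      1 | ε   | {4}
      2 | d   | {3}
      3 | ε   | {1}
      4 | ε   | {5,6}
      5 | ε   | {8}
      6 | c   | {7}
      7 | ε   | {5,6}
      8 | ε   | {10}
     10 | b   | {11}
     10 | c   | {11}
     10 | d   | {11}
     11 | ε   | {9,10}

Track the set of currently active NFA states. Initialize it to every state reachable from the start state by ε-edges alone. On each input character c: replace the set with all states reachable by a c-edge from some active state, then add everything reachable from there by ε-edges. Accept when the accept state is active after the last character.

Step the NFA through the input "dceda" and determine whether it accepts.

Answer: REJECT

Trace:
start: ε-closure({0}) = {0,1,2,4,5,6,8,10}
'd' @ 1: {1,3,4,5,6,8,9,10,11}  ✓accept
'c' @ 2: {5,6,7,8,9,10,11}  ✓accept
'e' @ 3: {}  — no active states
rest 'da' ignored (set empty)
final: {}; accept 9 not in set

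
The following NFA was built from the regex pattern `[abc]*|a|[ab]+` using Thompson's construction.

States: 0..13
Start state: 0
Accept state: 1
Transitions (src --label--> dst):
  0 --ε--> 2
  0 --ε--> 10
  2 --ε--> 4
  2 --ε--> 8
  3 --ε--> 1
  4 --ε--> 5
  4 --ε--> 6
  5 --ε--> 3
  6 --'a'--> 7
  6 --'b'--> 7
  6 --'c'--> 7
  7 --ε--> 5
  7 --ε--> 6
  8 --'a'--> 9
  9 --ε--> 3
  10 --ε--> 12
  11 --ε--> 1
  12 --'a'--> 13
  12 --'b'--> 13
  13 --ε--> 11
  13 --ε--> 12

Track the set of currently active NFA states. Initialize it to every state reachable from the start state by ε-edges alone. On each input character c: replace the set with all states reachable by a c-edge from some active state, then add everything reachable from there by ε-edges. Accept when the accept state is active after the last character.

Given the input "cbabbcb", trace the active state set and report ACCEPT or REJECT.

Answer: ACCEPT

Steps:
start: ε-closure({0}) = {0,1,2,3,4,5,6,8,10,12}
'c' @ 1: {1,3,5,6,7}  [accepting]
'b' @ 2: {1,3,5,6,7}  [accepting]
'a' @ 3: {1,3,5,6,7}  [accepting]
'b' @ 4: {1,3,5,6,7}  [accepting]
'b' @ 5: {1,3,5,6,7}  [accepting]
'c' @ 6: {1,3,5,6,7}  [accepting]
'b' @ 7: {1,3,5,6,7}  [accepting]
after full input: {1,3,5,6,7}  (accept=1 in)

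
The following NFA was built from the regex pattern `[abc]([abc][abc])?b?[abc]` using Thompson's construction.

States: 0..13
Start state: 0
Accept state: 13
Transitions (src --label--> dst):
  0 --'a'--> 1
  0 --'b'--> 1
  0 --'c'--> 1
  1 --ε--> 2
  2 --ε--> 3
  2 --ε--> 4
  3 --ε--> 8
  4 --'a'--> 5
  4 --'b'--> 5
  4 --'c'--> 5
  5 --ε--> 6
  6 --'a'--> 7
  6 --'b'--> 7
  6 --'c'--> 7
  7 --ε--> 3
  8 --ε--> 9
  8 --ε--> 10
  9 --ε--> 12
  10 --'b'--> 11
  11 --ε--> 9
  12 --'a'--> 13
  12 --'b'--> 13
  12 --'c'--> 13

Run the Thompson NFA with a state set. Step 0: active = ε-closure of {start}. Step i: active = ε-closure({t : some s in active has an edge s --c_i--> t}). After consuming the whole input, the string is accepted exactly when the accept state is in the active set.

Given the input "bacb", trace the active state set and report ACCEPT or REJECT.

initial (ε-close {0}): {0}
'b' @ 1: {1,2,3,4,8,9,10,12}
'a' @ 2: {5,6,13}  ✓accept
'c' @ 3: {3,7,8,9,10,12}
'b' @ 4: {9,11,12,13}  ✓accept
final: {9,11,12,13}; accept 13 in set

Answer: ACCEPT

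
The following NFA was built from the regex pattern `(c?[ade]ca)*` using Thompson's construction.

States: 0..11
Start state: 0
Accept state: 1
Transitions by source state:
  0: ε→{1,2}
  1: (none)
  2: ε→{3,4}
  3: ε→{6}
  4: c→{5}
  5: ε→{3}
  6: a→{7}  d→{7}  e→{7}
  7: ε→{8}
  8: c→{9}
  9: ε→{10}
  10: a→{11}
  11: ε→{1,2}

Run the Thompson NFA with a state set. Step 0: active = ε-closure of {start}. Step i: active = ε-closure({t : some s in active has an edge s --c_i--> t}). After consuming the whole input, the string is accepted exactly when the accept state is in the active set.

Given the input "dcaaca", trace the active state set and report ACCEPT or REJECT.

initial (ε-close {0}): {0,1,2,3,4,6}
'd' @ 1: {7,8}
'c' @ 2: {9,10}
'a' @ 3: {1,2,3,4,6,11}  (accept∈set)
'a' @ 4: {7,8}
'c' @ 5: {9,10}
'a' @ 6: {1,2,3,4,6,11}  (accept∈set)
final: {1,2,3,4,6,11}; accept 1 in set

Answer: ACCEPT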